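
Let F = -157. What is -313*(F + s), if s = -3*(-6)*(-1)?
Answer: 54775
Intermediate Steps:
s = -18 (s = 18*(-1) = -18)
-313*(F + s) = -313*(-157 - 18) = -313*(-175) = 54775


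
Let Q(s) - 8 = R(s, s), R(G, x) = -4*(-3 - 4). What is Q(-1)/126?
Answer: 2/7 ≈ 0.28571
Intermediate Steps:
R(G, x) = 28 (R(G, x) = -4*(-7) = 28)
Q(s) = 36 (Q(s) = 8 + 28 = 36)
Q(-1)/126 = 36/126 = (1/126)*36 = 2/7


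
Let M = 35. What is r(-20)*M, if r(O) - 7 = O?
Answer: -455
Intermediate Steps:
r(O) = 7 + O
r(-20)*M = (7 - 20)*35 = -13*35 = -455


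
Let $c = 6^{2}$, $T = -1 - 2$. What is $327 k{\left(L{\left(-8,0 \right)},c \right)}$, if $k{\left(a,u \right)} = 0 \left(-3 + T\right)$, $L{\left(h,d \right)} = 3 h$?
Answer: $0$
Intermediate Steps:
$T = -3$ ($T = -1 - 2 = -3$)
$c = 36$
$k{\left(a,u \right)} = 0$ ($k{\left(a,u \right)} = 0 \left(-3 - 3\right) = 0 \left(-6\right) = 0$)
$327 k{\left(L{\left(-8,0 \right)},c \right)} = 327 \cdot 0 = 0$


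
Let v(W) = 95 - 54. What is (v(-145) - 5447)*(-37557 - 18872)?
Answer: 305055174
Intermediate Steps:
v(W) = 41
(v(-145) - 5447)*(-37557 - 18872) = (41 - 5447)*(-37557 - 18872) = -5406*(-56429) = 305055174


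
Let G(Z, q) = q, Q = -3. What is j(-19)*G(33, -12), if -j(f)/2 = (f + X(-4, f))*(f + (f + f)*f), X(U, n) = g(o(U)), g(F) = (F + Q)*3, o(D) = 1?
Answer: -421800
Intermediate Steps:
g(F) = -9 + 3*F (g(F) = (F - 3)*3 = (-3 + F)*3 = -9 + 3*F)
X(U, n) = -6 (X(U, n) = -9 + 3*1 = -9 + 3 = -6)
j(f) = -2*(-6 + f)*(f + 2*f²) (j(f) = -2*(f - 6)*(f + (f + f)*f) = -2*(-6 + f)*(f + (2*f)*f) = -2*(-6 + f)*(f + 2*f²))
j(-19)*G(33, -12) = (2*(-19)*(6 - 2*(-19)² + 11*(-19)))*(-12) = (2*(-19)*(6 - 2*361 - 209))*(-12) = (2*(-19)*(6 - 722 - 209))*(-12) = (2*(-19)*(-925))*(-12) = 35150*(-12) = -421800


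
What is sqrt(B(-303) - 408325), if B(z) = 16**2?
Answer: 3*I*sqrt(45341) ≈ 638.8*I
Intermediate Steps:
B(z) = 256
sqrt(B(-303) - 408325) = sqrt(256 - 408325) = sqrt(-408069) = 3*I*sqrt(45341)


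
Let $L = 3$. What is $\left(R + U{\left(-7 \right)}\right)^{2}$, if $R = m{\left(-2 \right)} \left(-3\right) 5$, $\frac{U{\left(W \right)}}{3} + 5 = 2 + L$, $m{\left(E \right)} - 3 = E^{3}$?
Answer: $5625$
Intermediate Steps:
$m{\left(E \right)} = 3 + E^{3}$
$U{\left(W \right)} = 0$ ($U{\left(W \right)} = -15 + 3 \left(2 + 3\right) = -15 + 3 \cdot 5 = -15 + 15 = 0$)
$R = 75$ ($R = \left(3 + \left(-2\right)^{3}\right) \left(-3\right) 5 = \left(3 - 8\right) \left(-3\right) 5 = \left(-5\right) \left(-3\right) 5 = 15 \cdot 5 = 75$)
$\left(R + U{\left(-7 \right)}\right)^{2} = \left(75 + 0\right)^{2} = 75^{2} = 5625$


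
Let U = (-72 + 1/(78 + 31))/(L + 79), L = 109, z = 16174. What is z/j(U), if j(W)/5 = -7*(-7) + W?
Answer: 331437608/4981305 ≈ 66.536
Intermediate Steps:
U = -7847/20492 (U = (-72 + 1/(78 + 31))/(109 + 79) = (-72 + 1/109)/188 = (-72 + 1/109)*(1/188) = -7847/109*1/188 = -7847/20492 ≈ -0.38293)
j(W) = 245 + 5*W (j(W) = 5*(-7*(-7) + W) = 5*(49 + W) = 245 + 5*W)
z/j(U) = 16174/(245 + 5*(-7847/20492)) = 16174/(245 - 39235/20492) = 16174/(4981305/20492) = 16174*(20492/4981305) = 331437608/4981305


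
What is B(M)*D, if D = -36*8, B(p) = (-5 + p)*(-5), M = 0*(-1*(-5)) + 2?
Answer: -4320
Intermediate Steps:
M = 2 (M = 0*5 + 2 = 0 + 2 = 2)
B(p) = 25 - 5*p
D = -288
B(M)*D = (25 - 5*2)*(-288) = (25 - 10)*(-288) = 15*(-288) = -4320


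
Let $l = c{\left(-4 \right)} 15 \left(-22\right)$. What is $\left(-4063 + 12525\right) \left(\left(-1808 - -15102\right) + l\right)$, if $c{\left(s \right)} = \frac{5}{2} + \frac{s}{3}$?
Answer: $109235958$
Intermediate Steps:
$c{\left(s \right)} = \frac{5}{2} + \frac{s}{3}$ ($c{\left(s \right)} = 5 \cdot \frac{1}{2} + s \frac{1}{3} = \frac{5}{2} + \frac{s}{3}$)
$l = -385$ ($l = \left(\frac{5}{2} + \frac{1}{3} \left(-4\right)\right) 15 \left(-22\right) = \left(\frac{5}{2} - \frac{4}{3}\right) 15 \left(-22\right) = \frac{7}{6} \cdot 15 \left(-22\right) = \frac{35}{2} \left(-22\right) = -385$)
$\left(-4063 + 12525\right) \left(\left(-1808 - -15102\right) + l\right) = \left(-4063 + 12525\right) \left(\left(-1808 - -15102\right) - 385\right) = 8462 \left(\left(-1808 + 15102\right) - 385\right) = 8462 \left(13294 - 385\right) = 8462 \cdot 12909 = 109235958$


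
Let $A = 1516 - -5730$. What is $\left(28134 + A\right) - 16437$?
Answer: $18943$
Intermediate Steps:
$A = 7246$ ($A = 1516 + 5730 = 7246$)
$\left(28134 + A\right) - 16437 = \left(28134 + 7246\right) - 16437 = 35380 - 16437 = 18943$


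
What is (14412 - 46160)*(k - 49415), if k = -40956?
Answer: 2869098508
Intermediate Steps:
(14412 - 46160)*(k - 49415) = (14412 - 46160)*(-40956 - 49415) = -31748*(-90371) = 2869098508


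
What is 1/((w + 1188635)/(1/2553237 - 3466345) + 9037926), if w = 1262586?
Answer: 8850400308764/79989256802438031087 ≈ 1.1064e-7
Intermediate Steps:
1/((w + 1188635)/(1/2553237 - 3466345) + 9037926) = 1/((1262586 + 1188635)/(1/2553237 - 3466345) + 9037926) = 1/(2451221/(1/2553237 - 3466345) + 9037926) = 1/(2451221/(-8850400308764/2553237) + 9037926) = 1/(2451221*(-2553237/8850400308764) + 9037926) = 1/(-6258548152377/8850400308764 + 9037926) = 1/(79989256802438031087/8850400308764) = 8850400308764/79989256802438031087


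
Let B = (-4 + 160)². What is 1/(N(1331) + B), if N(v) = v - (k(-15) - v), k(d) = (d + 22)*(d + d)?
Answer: 1/27208 ≈ 3.6754e-5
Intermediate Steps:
B = 24336 (B = 156² = 24336)
k(d) = 2*d*(22 + d) (k(d) = (22 + d)*(2*d) = 2*d*(22 + d))
N(v) = 210 + 2*v (N(v) = v - (2*(-15)*(22 - 15) - v) = v - (2*(-15)*7 - v) = v - (-210 - v) = v + (210 + v) = 210 + 2*v)
1/(N(1331) + B) = 1/((210 + 2*1331) + 24336) = 1/((210 + 2662) + 24336) = 1/(2872 + 24336) = 1/27208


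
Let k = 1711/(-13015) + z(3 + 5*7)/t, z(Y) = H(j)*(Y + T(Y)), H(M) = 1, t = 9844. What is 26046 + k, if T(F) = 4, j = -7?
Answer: 1668494183953/64059830 ≈ 26046.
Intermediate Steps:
z(Y) = 4 + Y (z(Y) = 1*(Y + 4) = 1*(4 + Y) = 4 + Y)
k = -8148227/64059830 (k = 1711/(-13015) + (4 + (3 + 5*7))/9844 = 1711*(-1/13015) + (4 + (3 + 35))*(1/9844) = -1711/13015 + (4 + 38)*(1/9844) = -1711/13015 + 42*(1/9844) = -1711/13015 + 21/4922 = -8148227/64059830 ≈ -0.12720)
26046 + k = 26046 - 8148227/64059830 = 1668494183953/64059830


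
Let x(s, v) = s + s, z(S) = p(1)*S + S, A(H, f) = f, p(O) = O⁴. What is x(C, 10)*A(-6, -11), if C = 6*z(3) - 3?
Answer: -726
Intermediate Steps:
z(S) = 2*S (z(S) = 1⁴*S + S = 1*S + S = S + S = 2*S)
C = 33 (C = 6*(2*3) - 3 = 6*6 - 3 = 36 - 3 = 33)
x(s, v) = 2*s
x(C, 10)*A(-6, -11) = (2*33)*(-11) = 66*(-11) = -726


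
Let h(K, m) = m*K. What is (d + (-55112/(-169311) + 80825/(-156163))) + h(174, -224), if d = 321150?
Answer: 7460707563102263/26440113693 ≈ 2.8217e+5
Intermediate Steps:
h(K, m) = K*m
(d + (-55112/(-169311) + 80825/(-156163))) + h(174, -224) = (321150 + (-55112/(-169311) + 80825/(-156163))) + 174*(-224) = (321150 + (-55112*(-1/169311) + 80825*(-1/156163))) - 38976 = (321150 + (55112/169311 - 80825/156163)) - 38976 = (321150 - 5078106319/26440113693) - 38976 = 8491237434400631/26440113693 - 38976 = 7460707563102263/26440113693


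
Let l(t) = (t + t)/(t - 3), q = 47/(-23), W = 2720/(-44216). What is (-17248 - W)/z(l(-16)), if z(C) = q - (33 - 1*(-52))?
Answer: 1096287594/5532527 ≈ 198.15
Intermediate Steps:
W = -340/5527 (W = 2720*(-1/44216) = -340/5527 ≈ -0.061516)
q = -47/23 (q = 47*(-1/23) = -47/23 ≈ -2.0435)
l(t) = 2*t/(-3 + t) (l(t) = (2*t)/(-3 + t) = 2*t/(-3 + t))
z(C) = -2002/23 (z(C) = -47/23 - (33 - 1*(-52)) = -47/23 - (33 + 52) = -47/23 - 1*85 = -47/23 - 85 = -2002/23)
(-17248 - W)/z(l(-16)) = (-17248 - 1*(-340/5527))/(-2002/23) = (-17248 + 340/5527)*(-23/2002) = -95329356/5527*(-23/2002) = 1096287594/5532527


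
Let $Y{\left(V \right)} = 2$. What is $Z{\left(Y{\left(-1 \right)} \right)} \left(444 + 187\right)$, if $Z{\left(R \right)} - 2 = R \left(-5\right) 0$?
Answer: $1262$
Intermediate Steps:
$Z{\left(R \right)} = 2$ ($Z{\left(R \right)} = 2 + R \left(-5\right) 0 = 2 + - 5 R 0 = 2 + 0 = 2$)
$Z{\left(Y{\left(-1 \right)} \right)} \left(444 + 187\right) = 2 \left(444 + 187\right) = 2 \cdot 631 = 1262$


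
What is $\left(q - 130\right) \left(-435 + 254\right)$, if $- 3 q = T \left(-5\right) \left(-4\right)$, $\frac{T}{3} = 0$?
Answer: $23530$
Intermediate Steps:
$T = 0$ ($T = 3 \cdot 0 = 0$)
$q = 0$ ($q = - \frac{0 \left(-5\right) \left(-4\right)}{3} = - \frac{0 \left(-4\right)}{3} = \left(- \frac{1}{3}\right) 0 = 0$)
$\left(q - 130\right) \left(-435 + 254\right) = \left(0 - 130\right) \left(-435 + 254\right) = \left(-130\right) \left(-181\right) = 23530$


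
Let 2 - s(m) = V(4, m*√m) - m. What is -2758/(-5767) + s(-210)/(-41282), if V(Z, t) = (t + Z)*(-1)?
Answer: 57516112/119036647 + 105*I*√210/20641 ≈ 0.48318 + 0.073717*I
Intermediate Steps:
V(Z, t) = -Z - t (V(Z, t) = (Z + t)*(-1) = -Z - t)
s(m) = 6 + m + m^(3/2) (s(m) = 2 - ((-1*4 - m*√m) - m) = 2 - ((-4 - m^(3/2)) - m) = 2 - (-4 - m - m^(3/2)) = 2 + (4 + m + m^(3/2)) = 6 + m + m^(3/2))
-2758/(-5767) + s(-210)/(-41282) = -2758/(-5767) + (6 - 210 + (-210)^(3/2))/(-41282) = -2758*(-1/5767) + (6 - 210 - 210*I*√210)*(-1/41282) = 2758/5767 + (-204 - 210*I*√210)*(-1/41282) = 2758/5767 + (102/20641 + 105*I*√210/20641) = 57516112/119036647 + 105*I*√210/20641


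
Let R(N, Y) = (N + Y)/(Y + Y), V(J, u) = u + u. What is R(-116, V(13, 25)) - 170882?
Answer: -8544133/50 ≈ -1.7088e+5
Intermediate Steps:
V(J, u) = 2*u
R(N, Y) = (N + Y)/(2*Y) (R(N, Y) = (N + Y)/((2*Y)) = (N + Y)*(1/(2*Y)) = (N + Y)/(2*Y))
R(-116, V(13, 25)) - 170882 = (-116 + 2*25)/(2*((2*25))) - 170882 = (½)*(-116 + 50)/50 - 170882 = (½)*(1/50)*(-66) - 170882 = -33/50 - 170882 = -8544133/50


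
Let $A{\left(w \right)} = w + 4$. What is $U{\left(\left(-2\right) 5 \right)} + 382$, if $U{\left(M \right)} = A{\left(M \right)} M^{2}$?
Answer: $-218$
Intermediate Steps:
$A{\left(w \right)} = 4 + w$
$U{\left(M \right)} = M^{2} \left(4 + M\right)$ ($U{\left(M \right)} = \left(4 + M\right) M^{2} = M^{2} \left(4 + M\right)$)
$U{\left(\left(-2\right) 5 \right)} + 382 = \left(\left(-2\right) 5\right)^{2} \left(4 - 10\right) + 382 = \left(-10\right)^{2} \left(4 - 10\right) + 382 = 100 \left(-6\right) + 382 = -600 + 382 = -218$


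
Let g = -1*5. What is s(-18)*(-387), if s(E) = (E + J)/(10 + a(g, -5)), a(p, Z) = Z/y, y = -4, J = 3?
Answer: 516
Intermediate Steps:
g = -5
a(p, Z) = -Z/4 (a(p, Z) = Z/(-4) = Z*(-¼) = -Z/4)
s(E) = 4/15 + 4*E/45 (s(E) = (E + 3)/(10 - ¼*(-5)) = (3 + E)/(10 + 5/4) = (3 + E)/(45/4) = (3 + E)*(4/45) = 4/15 + 4*E/45)
s(-18)*(-387) = (4/15 + (4/45)*(-18))*(-387) = (4/15 - 8/5)*(-387) = -4/3*(-387) = 516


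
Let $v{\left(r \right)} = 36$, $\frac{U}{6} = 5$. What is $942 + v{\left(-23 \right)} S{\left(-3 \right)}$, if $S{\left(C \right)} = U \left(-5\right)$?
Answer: $-4458$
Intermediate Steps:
$U = 30$ ($U = 6 \cdot 5 = 30$)
$S{\left(C \right)} = -150$ ($S{\left(C \right)} = 30 \left(-5\right) = -150$)
$942 + v{\left(-23 \right)} S{\left(-3 \right)} = 942 + 36 \left(-150\right) = 942 - 5400 = -4458$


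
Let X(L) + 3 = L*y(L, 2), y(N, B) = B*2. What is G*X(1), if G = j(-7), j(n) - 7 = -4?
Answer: 3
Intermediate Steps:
y(N, B) = 2*B
j(n) = 3 (j(n) = 7 - 4 = 3)
X(L) = -3 + 4*L (X(L) = -3 + L*(2*2) = -3 + L*4 = -3 + 4*L)
G = 3
G*X(1) = 3*(-3 + 4*1) = 3*(-3 + 4) = 3*1 = 3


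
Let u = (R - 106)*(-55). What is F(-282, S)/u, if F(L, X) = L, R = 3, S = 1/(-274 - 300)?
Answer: -282/5665 ≈ -0.049779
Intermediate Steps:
S = -1/574 (S = 1/(-574) = -1/574 ≈ -0.0017422)
u = 5665 (u = (3 - 106)*(-55) = -103*(-55) = 5665)
F(-282, S)/u = -282/5665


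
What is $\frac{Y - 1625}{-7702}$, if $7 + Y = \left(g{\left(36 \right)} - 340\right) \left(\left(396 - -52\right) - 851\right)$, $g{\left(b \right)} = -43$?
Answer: $- \frac{152717}{7702} \approx -19.828$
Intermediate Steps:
$Y = 154342$ ($Y = -7 + \left(-43 - 340\right) \left(\left(396 - -52\right) - 851\right) = -7 - 383 \left(\left(396 + 52\right) - 851\right) = -7 - 383 \left(448 - 851\right) = -7 - -154349 = -7 + 154349 = 154342$)
$\frac{Y - 1625}{-7702} = \frac{154342 - 1625}{-7702} = \left(154342 - 1625\right) \left(- \frac{1}{7702}\right) = 152717 \left(- \frac{1}{7702}\right) = - \frac{152717}{7702}$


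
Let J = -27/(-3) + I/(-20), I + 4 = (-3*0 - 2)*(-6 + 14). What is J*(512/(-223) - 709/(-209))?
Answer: 510990/46607 ≈ 10.964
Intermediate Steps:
I = -20 (I = -4 + (-3*0 - 2)*(-6 + 14) = -4 + (0 - 2)*8 = -4 - 2*8 = -4 - 16 = -20)
J = 10 (J = -27/(-3) - 20/(-20) = -27*(-1/3) - 20*(-1/20) = 9 + 1 = 10)
J*(512/(-223) - 709/(-209)) = 10*(512/(-223) - 709/(-209)) = 10*(512*(-1/223) - 709*(-1/209)) = 10*(-512/223 + 709/209) = 10*(51099/46607) = 510990/46607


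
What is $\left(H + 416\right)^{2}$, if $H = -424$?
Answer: $64$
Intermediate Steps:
$\left(H + 416\right)^{2} = \left(-424 + 416\right)^{2} = \left(-8\right)^{2} = 64$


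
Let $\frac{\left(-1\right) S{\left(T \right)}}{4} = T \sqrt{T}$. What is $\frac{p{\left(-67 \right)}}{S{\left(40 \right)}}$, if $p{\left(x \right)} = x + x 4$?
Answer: $\frac{67 \sqrt{10}}{640} \approx 0.33105$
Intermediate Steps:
$S{\left(T \right)} = - 4 T^{\frac{3}{2}}$ ($S{\left(T \right)} = - 4 T \sqrt{T} = - 4 T^{\frac{3}{2}}$)
$p{\left(x \right)} = 5 x$ ($p{\left(x \right)} = x + 4 x = 5 x$)
$\frac{p{\left(-67 \right)}}{S{\left(40 \right)}} = \frac{5 \left(-67\right)}{\left(-4\right) 40^{\frac{3}{2}}} = - \frac{335}{\left(-4\right) 80 \sqrt{10}} = - \frac{335}{\left(-320\right) \sqrt{10}} = - 335 \left(- \frac{\sqrt{10}}{3200}\right) = \frac{67 \sqrt{10}}{640}$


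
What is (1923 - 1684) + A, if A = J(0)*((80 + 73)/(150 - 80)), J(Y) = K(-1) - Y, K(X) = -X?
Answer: 16883/70 ≈ 241.19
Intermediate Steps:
J(Y) = 1 - Y (J(Y) = -1*(-1) - Y = 1 - Y)
A = 153/70 (A = (1 - 1*0)*((80 + 73)/(150 - 80)) = (1 + 0)*(153/70) = 1*(153*(1/70)) = 1*(153/70) = 153/70 ≈ 2.1857)
(1923 - 1684) + A = (1923 - 1684) + 153/70 = 239 + 153/70 = 16883/70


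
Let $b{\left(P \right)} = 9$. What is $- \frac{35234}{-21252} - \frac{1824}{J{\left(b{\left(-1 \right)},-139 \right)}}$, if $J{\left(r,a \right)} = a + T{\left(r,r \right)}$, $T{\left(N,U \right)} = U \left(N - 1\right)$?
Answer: $\frac{20562163}{711942} \approx 28.882$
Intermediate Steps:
$T{\left(N,U \right)} = U \left(-1 + N\right)$
$J{\left(r,a \right)} = a + r \left(-1 + r\right)$
$- \frac{35234}{-21252} - \frac{1824}{J{\left(b{\left(-1 \right)},-139 \right)}} = - \frac{35234}{-21252} - \frac{1824}{-139 + 9 \left(-1 + 9\right)} = \left(-35234\right) \left(- \frac{1}{21252}\right) - \frac{1824}{-139 + 9 \cdot 8} = \frac{17617}{10626} - \frac{1824}{-139 + 72} = \frac{17617}{10626} - \frac{1824}{-67} = \frac{17617}{10626} - - \frac{1824}{67} = \frac{17617}{10626} + \frac{1824}{67} = \frac{20562163}{711942}$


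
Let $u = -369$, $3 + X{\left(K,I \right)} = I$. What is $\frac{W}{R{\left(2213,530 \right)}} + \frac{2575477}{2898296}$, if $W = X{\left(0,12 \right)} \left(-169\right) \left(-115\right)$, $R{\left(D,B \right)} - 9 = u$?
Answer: $- \frac{351408523}{724574} \approx -484.99$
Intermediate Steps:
$X{\left(K,I \right)} = -3 + I$
$R{\left(D,B \right)} = -360$ ($R{\left(D,B \right)} = 9 - 369 = -360$)
$W = 174915$ ($W = \left(-3 + 12\right) \left(-169\right) \left(-115\right) = 9 \left(-169\right) \left(-115\right) = \left(-1521\right) \left(-115\right) = 174915$)
$\frac{W}{R{\left(2213,530 \right)}} + \frac{2575477}{2898296} = \frac{174915}{-360} + \frac{2575477}{2898296} = 174915 \left(- \frac{1}{360}\right) + 2575477 \cdot \frac{1}{2898296} = - \frac{3887}{8} + \frac{2575477}{2898296} = - \frac{351408523}{724574}$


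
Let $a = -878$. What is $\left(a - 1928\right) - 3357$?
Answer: $-6163$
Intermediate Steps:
$\left(a - 1928\right) - 3357 = \left(-878 - 1928\right) - 3357 = -2806 - 3357 = -6163$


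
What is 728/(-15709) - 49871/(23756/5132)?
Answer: -1005136724129/93295751 ≈ -10774.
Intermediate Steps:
728/(-15709) - 49871/(23756/5132) = 728*(-1/15709) - 49871/(23756*(1/5132)) = -728/15709 - 49871/5939/1283 = -728/15709 - 49871*1283/5939 = -728/15709 - 63984493/5939 = -1005136724129/93295751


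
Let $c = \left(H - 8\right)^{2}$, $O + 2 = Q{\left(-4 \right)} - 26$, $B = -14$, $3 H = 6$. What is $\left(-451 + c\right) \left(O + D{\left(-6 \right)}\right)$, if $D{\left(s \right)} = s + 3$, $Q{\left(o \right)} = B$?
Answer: $18675$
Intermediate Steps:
$H = 2$ ($H = \frac{1}{3} \cdot 6 = 2$)
$Q{\left(o \right)} = -14$
$O = -42$ ($O = -2 - 40 = -42$)
$c = 36$ ($c = \left(2 - 8\right)^{2} = \left(-6\right)^{2} = 36$)
$D{\left(s \right)} = 3 + s$
$\left(-451 + c\right) \left(O + D{\left(-6 \right)}\right) = \left(-451 + 36\right) \left(-42 + \left(3 - 6\right)\right) = - 415 \left(-42 - 3\right) = \left(-415\right) \left(-45\right) = 18675$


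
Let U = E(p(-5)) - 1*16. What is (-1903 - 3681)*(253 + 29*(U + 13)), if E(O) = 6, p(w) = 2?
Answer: -1898560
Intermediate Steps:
U = -10 (U = 6 - 1*16 = 6 - 16 = -10)
(-1903 - 3681)*(253 + 29*(U + 13)) = (-1903 - 3681)*(253 + 29*(-10 + 13)) = -5584*(253 + 29*3) = -5584*(253 + 87) = -5584*340 = -1898560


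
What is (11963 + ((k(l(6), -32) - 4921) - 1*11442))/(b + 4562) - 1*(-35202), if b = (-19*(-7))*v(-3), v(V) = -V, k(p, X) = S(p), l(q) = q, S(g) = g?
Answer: 174632728/4961 ≈ 35201.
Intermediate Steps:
k(p, X) = p
b = 399 (b = (-19*(-7))*(-1*(-3)) = 133*3 = 399)
(11963 + ((k(l(6), -32) - 4921) - 1*11442))/(b + 4562) - 1*(-35202) = (11963 + ((6 - 4921) - 1*11442))/(399 + 4562) - 1*(-35202) = (11963 + (-4915 - 11442))/4961 + 35202 = (11963 - 16357)*(1/4961) + 35202 = -4394*1/4961 + 35202 = -4394/4961 + 35202 = 174632728/4961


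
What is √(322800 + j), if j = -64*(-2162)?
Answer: 4*√28823 ≈ 679.09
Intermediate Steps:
j = 138368
√(322800 + j) = √(322800 + 138368) = √461168 = 4*√28823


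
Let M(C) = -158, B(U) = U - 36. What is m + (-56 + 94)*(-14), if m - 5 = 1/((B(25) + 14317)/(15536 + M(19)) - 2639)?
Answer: -10689737875/20284118 ≈ -527.00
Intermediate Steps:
B(U) = -36 + U
m = 101412901/20284118 (m = 5 + 1/(((-36 + 25) + 14317)/(15536 - 158) - 2639) = 5 + 1/((-11 + 14317)/15378 - 2639) = 5 + 1/(14306*(1/15378) - 2639) = 5 + 1/(7153/7689 - 2639) = 5 + 1/(-20284118/7689) = 5 - 7689/20284118 = 101412901/20284118 ≈ 4.9996)
m + (-56 + 94)*(-14) = 101412901/20284118 + (-56 + 94)*(-14) = 101412901/20284118 + 38*(-14) = 101412901/20284118 - 532 = -10689737875/20284118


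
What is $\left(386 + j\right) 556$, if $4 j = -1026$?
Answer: $72002$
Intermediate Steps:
$j = - \frac{513}{2}$ ($j = \frac{1}{4} \left(-1026\right) = - \frac{513}{2} \approx -256.5$)
$\left(386 + j\right) 556 = \left(386 - \frac{513}{2}\right) 556 = \frac{259}{2} \cdot 556 = 72002$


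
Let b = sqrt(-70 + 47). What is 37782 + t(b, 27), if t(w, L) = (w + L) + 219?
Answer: 38028 + I*sqrt(23) ≈ 38028.0 + 4.7958*I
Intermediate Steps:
b = I*sqrt(23) (b = sqrt(-23) = I*sqrt(23) ≈ 4.7958*I)
t(w, L) = 219 + L + w (t(w, L) = (L + w) + 219 = 219 + L + w)
37782 + t(b, 27) = 37782 + (219 + 27 + I*sqrt(23)) = 37782 + (246 + I*sqrt(23)) = 38028 + I*sqrt(23)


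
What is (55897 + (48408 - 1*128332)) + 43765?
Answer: 19738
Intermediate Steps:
(55897 + (48408 - 1*128332)) + 43765 = (55897 + (48408 - 128332)) + 43765 = (55897 - 79924) + 43765 = -24027 + 43765 = 19738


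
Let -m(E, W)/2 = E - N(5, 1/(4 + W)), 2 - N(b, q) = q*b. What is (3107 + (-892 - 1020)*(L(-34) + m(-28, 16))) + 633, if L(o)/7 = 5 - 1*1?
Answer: -163560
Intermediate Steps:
N(b, q) = 2 - b*q (N(b, q) = 2 - q*b = 2 - b*q)
m(E, W) = 4 - 10/(4 + W) - 2*E (m(E, W) = -2*(E - (2 - 1*5/(4 + W))) = -2*(E - (2 - 5/(4 + W))) = -2*(E + (-2 + 5/(4 + W))) = -2*(-2 + E + 5/(4 + W)) = 4 - 10/(4 + W) - 2*E)
L(o) = 28 (L(o) = 7*(5 - 1*1) = 7*(5 - 1) = 7*4 = 28)
(3107 + (-892 - 1020)*(L(-34) + m(-28, 16))) + 633 = (3107 + (-892 - 1020)*(28 + 2*(-5 + (2 - 1*(-28))*(4 + 16))/(4 + 16))) + 633 = (3107 - 1912*(28 + 2*(-5 + (2 + 28)*20)/20)) + 633 = (3107 - 1912*(28 + 2*(1/20)*(-5 + 30*20))) + 633 = (3107 - 1912*(28 + 2*(1/20)*(-5 + 600))) + 633 = (3107 - 1912*(28 + 2*(1/20)*595)) + 633 = (3107 - 1912*(28 + 119/2)) + 633 = (3107 - 1912*175/2) + 633 = (3107 - 167300) + 633 = -164193 + 633 = -163560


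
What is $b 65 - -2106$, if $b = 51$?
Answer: $5421$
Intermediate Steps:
$b 65 - -2106 = 51 \cdot 65 - -2106 = 3315 + 2106 = 5421$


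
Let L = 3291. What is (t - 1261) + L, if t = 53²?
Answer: 4839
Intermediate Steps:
t = 2809
(t - 1261) + L = (2809 - 1261) + 3291 = 1548 + 3291 = 4839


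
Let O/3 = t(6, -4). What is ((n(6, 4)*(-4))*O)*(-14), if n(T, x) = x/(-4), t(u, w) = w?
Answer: 672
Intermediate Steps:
O = -12 (O = 3*(-4) = -12)
n(T, x) = -x/4 (n(T, x) = x*(-¼) = -x/4)
((n(6, 4)*(-4))*O)*(-14) = ((-¼*4*(-4))*(-12))*(-14) = (-1*(-4)*(-12))*(-14) = (4*(-12))*(-14) = -48*(-14) = 672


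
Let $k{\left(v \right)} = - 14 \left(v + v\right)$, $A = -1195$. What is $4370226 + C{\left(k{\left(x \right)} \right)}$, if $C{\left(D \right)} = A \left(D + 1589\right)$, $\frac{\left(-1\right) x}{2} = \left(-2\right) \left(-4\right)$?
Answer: $1936011$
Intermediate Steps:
$x = -16$ ($x = - 2 \left(\left(-2\right) \left(-4\right)\right) = \left(-2\right) 8 = -16$)
$k{\left(v \right)} = - 28 v$ ($k{\left(v \right)} = - 14 \cdot 2 v = - 28 v$)
$C{\left(D \right)} = -1898855 - 1195 D$ ($C{\left(D \right)} = - 1195 \left(D + 1589\right) = - 1195 \left(1589 + D\right) = -1898855 - 1195 D$)
$4370226 + C{\left(k{\left(x \right)} \right)} = 4370226 - \left(1898855 + 1195 \left(\left(-28\right) \left(-16\right)\right)\right) = 4370226 - 2434215 = 1936011$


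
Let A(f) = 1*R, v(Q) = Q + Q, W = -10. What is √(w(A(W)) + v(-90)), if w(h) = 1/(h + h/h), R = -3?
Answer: 19*I*√2/2 ≈ 13.435*I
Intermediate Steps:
v(Q) = 2*Q
A(f) = -3 (A(f) = 1*(-3) = -3)
w(h) = 1/(1 + h) (w(h) = 1/(h + 1) = 1/(1 + h))
√(w(A(W)) + v(-90)) = √(1/(1 - 3) + 2*(-90)) = √(1/(-2) - 180) = √(-½ - 180) = √(-361/2) = 19*I*√2/2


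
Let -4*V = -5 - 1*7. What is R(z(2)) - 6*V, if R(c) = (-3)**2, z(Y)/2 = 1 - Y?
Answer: -9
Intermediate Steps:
z(Y) = 2 - 2*Y (z(Y) = 2*(1 - Y) = 2 - 2*Y)
R(c) = 9
V = 3 (V = -(-5 - 1*7)/4 = -(-5 - 7)/4 = -1/4*(-12) = 3)
R(z(2)) - 6*V = 9 - 6*3 = 9 - 18 = -9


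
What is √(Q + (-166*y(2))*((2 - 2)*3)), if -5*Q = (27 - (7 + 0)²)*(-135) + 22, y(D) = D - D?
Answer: 4*I*√935/5 ≈ 24.462*I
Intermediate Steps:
y(D) = 0
Q = -2992/5 (Q = -((27 - (7 + 0)²)*(-135) + 22)/5 = -((27 - 1*7²)*(-135) + 22)/5 = -((27 - 1*49)*(-135) + 22)/5 = -((27 - 49)*(-135) + 22)/5 = -(-22*(-135) + 22)/5 = -(2970 + 22)/5 = -⅕*2992 = -2992/5 ≈ -598.40)
√(Q + (-166*y(2))*((2 - 2)*3)) = √(-2992/5 + (-166*0)*((2 - 2)*3)) = √(-2992/5 + 0*(0*3)) = √(-2992/5 + 0*0) = √(-2992/5 + 0) = √(-2992/5) = 4*I*√935/5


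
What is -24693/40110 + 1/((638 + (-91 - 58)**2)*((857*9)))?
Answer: -1449949957447/2355221857590 ≈ -0.61563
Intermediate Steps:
-24693/40110 + 1/((638 + (-91 - 58)**2)*((857*9))) = -24693*1/40110 + 1/((638 + (-149)**2)*7713) = -8231/13370 + (1/7713)/(638 + 22201) = -8231/13370 + (1/7713)/22839 = -8231/13370 + (1/22839)*(1/7713) = -8231/13370 + 1/176157207 = -1449949957447/2355221857590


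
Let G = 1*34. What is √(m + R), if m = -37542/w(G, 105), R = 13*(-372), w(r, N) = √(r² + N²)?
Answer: √(-717550016196 - 457299102*√12181)/12181 ≈ 71.946*I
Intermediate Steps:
G = 34
w(r, N) = √(N² + r²)
R = -4836
m = -37542*√12181/12181 (m = -37542/√(105² + 34²) = -37542/√(11025 + 1156) = -37542*√12181/12181 ≈ -340.15)
√(m + R) = √(-37542*√12181/12181 - 4836) = √(-4836 - 37542*√12181/12181)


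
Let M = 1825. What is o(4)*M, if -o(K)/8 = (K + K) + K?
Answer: -175200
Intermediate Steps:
o(K) = -24*K (o(K) = -8*((K + K) + K) = -8*(2*K + K) = -24*K)
o(4)*M = -24*4*1825 = -96*1825 = -175200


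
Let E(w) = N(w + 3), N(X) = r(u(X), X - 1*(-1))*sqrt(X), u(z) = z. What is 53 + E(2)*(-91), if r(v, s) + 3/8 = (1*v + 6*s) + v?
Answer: 53 - 33215*sqrt(5)/8 ≈ -9230.9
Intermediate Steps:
r(v, s) = -3/8 + 2*v + 6*s (r(v, s) = -3/8 + ((1*v + 6*s) + v) = -3/8 + ((v + 6*s) + v) = -3/8 + (2*v + 6*s) = -3/8 + 2*v + 6*s)
N(X) = sqrt(X)*(45/8 + 8*X) (N(X) = (-3/8 + 2*X + 6*(X - 1*(-1)))*sqrt(X) = (-3/8 + 2*X + 6*(X + 1))*sqrt(X) = (-3/8 + 2*X + 6*(1 + X))*sqrt(X) = (-3/8 + 2*X + (6 + 6*X))*sqrt(X) = (45/8 + 8*X)*sqrt(X) = sqrt(X)*(45/8 + 8*X))
E(w) = sqrt(3 + w)*(237 + 64*w)/8 (E(w) = sqrt(w + 3)*(45 + 64*(w + 3))/8 = sqrt(3 + w)*(45 + 64*(3 + w))/8 = sqrt(3 + w)*(45 + (192 + 64*w))/8 = sqrt(3 + w)*(237 + 64*w)/8)
53 + E(2)*(-91) = 53 + (sqrt(3 + 2)*(237 + 64*2)/8)*(-91) = 53 + (sqrt(5)*(237 + 128)/8)*(-91) = 53 + ((1/8)*sqrt(5)*365)*(-91) = 53 + (365*sqrt(5)/8)*(-91) = 53 - 33215*sqrt(5)/8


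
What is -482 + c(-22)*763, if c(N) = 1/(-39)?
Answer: -19561/39 ≈ -501.56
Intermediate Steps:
c(N) = -1/39
-482 + c(-22)*763 = -482 - 1/39*763 = -482 - 763/39 = -19561/39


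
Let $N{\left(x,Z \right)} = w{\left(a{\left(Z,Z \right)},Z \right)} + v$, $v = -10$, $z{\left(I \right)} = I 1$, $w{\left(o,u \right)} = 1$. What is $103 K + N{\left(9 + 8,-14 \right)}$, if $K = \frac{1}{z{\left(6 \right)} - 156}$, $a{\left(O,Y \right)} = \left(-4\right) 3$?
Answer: $- \frac{1453}{150} \approx -9.6867$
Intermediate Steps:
$a{\left(O,Y \right)} = -12$
$z{\left(I \right)} = I$
$K = - \frac{1}{150}$ ($K = \frac{1}{6 - 156} = \frac{1}{-150} = - \frac{1}{150} \approx -0.0066667$)
$N{\left(x,Z \right)} = -9$ ($N{\left(x,Z \right)} = 1 - 10 = -9$)
$103 K + N{\left(9 + 8,-14 \right)} = 103 \left(- \frac{1}{150}\right) - 9 = - \frac{103}{150} - 9 = - \frac{1453}{150}$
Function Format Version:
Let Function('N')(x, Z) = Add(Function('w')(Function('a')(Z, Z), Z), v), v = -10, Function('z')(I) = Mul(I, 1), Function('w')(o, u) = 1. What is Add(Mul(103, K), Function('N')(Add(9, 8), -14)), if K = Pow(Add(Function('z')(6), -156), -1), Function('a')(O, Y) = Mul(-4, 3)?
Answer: Rational(-1453, 150) ≈ -9.6867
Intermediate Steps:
Function('a')(O, Y) = -12
Function('z')(I) = I
K = Rational(-1, 150) (K = Pow(Add(6, -156), -1) = Pow(-150, -1) = Rational(-1, 150) ≈ -0.0066667)
Function('N')(x, Z) = -9 (Function('N')(x, Z) = Add(1, -10) = -9)
Add(Mul(103, K), Function('N')(Add(9, 8), -14)) = Add(Mul(103, Rational(-1, 150)), -9) = Add(Rational(-103, 150), -9) = Rational(-1453, 150)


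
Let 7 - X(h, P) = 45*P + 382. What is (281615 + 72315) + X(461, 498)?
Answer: 331145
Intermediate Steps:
X(h, P) = -375 - 45*P (X(h, P) = 7 - (45*P + 382) = 7 - (382 + 45*P) = 7 + (-382 - 45*P) = -375 - 45*P)
(281615 + 72315) + X(461, 498) = (281615 + 72315) + (-375 - 45*498) = 353930 + (-375 - 22410) = 353930 - 22785 = 331145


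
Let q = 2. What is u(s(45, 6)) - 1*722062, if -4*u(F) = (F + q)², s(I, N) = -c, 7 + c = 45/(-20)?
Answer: -46213993/64 ≈ -7.2209e+5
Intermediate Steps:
c = -37/4 (c = -7 + 45/(-20) = -7 + 45*(-1/20) = -7 - 9/4 = -37/4 ≈ -9.2500)
s(I, N) = 37/4 (s(I, N) = -1*(-37/4) = 37/4)
u(F) = -(2 + F)²/4 (u(F) = -(F + 2)²/4 = -(2 + F)²/4)
u(s(45, 6)) - 1*722062 = -(2 + 37/4)²/4 - 1*722062 = -(45/4)²/4 - 722062 = -¼*2025/16 - 722062 = -2025/64 - 722062 = -46213993/64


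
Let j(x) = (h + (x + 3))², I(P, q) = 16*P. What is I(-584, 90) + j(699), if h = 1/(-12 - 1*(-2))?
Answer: 48331961/100 ≈ 4.8332e+5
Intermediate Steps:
h = -⅒ (h = 1/(-12 + 2) = 1/(-10) = -⅒ ≈ -0.10000)
j(x) = (29/10 + x)² (j(x) = (-⅒ + (x + 3))² = (-⅒ + (3 + x))² = (29/10 + x)²)
I(-584, 90) + j(699) = 16*(-584) + (29 + 10*699)²/100 = -9344 + (29 + 6990)²/100 = -9344 + (1/100)*7019² = -9344 + (1/100)*49266361 = -9344 + 49266361/100 = 48331961/100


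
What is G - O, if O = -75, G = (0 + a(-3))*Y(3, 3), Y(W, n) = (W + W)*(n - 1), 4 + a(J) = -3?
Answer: -9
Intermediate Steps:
a(J) = -7 (a(J) = -4 - 3 = -7)
Y(W, n) = 2*W*(-1 + n) (Y(W, n) = (2*W)*(-1 + n) = 2*W*(-1 + n))
G = -84 (G = (0 - 7)*(2*3*(-1 + 3)) = -14*3*2 = -7*12 = -84)
G - O = -84 - 1*(-75) = -84 + 75 = -9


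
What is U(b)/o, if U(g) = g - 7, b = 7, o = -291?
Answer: 0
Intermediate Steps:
U(g) = -7 + g
U(b)/o = (-7 + 7)/(-291) = 0*(-1/291) = 0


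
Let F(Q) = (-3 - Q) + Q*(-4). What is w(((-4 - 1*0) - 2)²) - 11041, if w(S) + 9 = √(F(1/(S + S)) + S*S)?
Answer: -11050 + √186182/12 ≈ -11014.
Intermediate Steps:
F(Q) = -3 - 5*Q (F(Q) = (-3 - Q) - 4*Q = -3 - 5*Q)
w(S) = -9 + √(-3 + S² - 5/(2*S)) (w(S) = -9 + √((-3 - 5/(S + S)) + S*S) = -9 + √((-3 - 5*1/(2*S)) + S²) = -9 + √((-3 - 5/(2*S)) + S²) = -9 + √(-3 + S² - 5/(2*S)))
w(((-4 - 1*0) - 2)²) - 11041 = (-9 + √(-12 - 10/((-4 - 1*0) - 2)² + 4*(((-4 - 1*0) - 2)²)²)/2) - 11041 = (-9 + √(-12 - 10/((-4 + 0) - 2)² + 4*(((-4 + 0) - 2)²)²)/2) - 11041 = (-9 + √(-12 - 10/(-4 - 2)² + 4*((-4 - 2)²)²)/2) - 11041 = (-9 + √(-12 - 10/((-6)²) + 4*((-6)²)²)/2) - 11041 = (-9 + √(-12 - 10/36 + 4*36²)/2) - 11041 = (-9 + √(-12 - 10*1/36 + 4*1296)/2) - 11041 = (-9 + √(-12 - 5/18 + 5184)/2) - 11041 = (-9 + √(93091/18)/2) - 11041 = (-9 + (√186182/6)/2) - 11041 = (-9 + √186182/12) - 11041 = -11050 + √186182/12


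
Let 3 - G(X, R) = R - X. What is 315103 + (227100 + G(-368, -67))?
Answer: 541905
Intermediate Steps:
G(X, R) = 3 + X - R (G(X, R) = 3 - (R - X) = 3 + (X - R) = 3 + X - R)
315103 + (227100 + G(-368, -67)) = 315103 + (227100 + (3 - 368 - 1*(-67))) = 315103 + (227100 + (3 - 368 + 67)) = 315103 + (227100 - 298) = 315103 + 226802 = 541905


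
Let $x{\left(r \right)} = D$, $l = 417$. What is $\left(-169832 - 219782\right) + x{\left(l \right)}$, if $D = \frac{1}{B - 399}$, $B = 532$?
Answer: $- \frac{51818661}{133} \approx -3.8961 \cdot 10^{5}$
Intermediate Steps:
$D = \frac{1}{133}$ ($D = \frac{1}{532 - 399} = \frac{1}{133} \approx 0.0075188$)
$x{\left(r \right)} = \frac{1}{133}$
$\left(-169832 - 219782\right) + x{\left(l \right)} = \left(-169832 - 219782\right) + \frac{1}{133} = -389614 + \frac{1}{133} = - \frac{51818661}{133}$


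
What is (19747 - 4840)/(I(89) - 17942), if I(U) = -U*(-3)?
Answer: -14907/17675 ≈ -0.84339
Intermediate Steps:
I(U) = 3*U
(19747 - 4840)/(I(89) - 17942) = (19747 - 4840)/(3*89 - 17942) = 14907/(267 - 17942) = 14907/(-17675) = 14907*(-1/17675) = -14907/17675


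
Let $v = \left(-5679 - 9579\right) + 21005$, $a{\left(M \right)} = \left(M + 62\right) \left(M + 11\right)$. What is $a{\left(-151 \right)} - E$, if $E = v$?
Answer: $6713$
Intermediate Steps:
$a{\left(M \right)} = \left(11 + M\right) \left(62 + M\right)$ ($a{\left(M \right)} = \left(62 + M\right) \left(11 + M\right) = \left(11 + M\right) \left(62 + M\right)$)
$v = 5747$ ($v = -15258 + 21005 = 5747$)
$E = 5747$
$a{\left(-151 \right)} - E = \left(682 + \left(-151\right)^{2} + 73 \left(-151\right)\right) - 5747 = \left(682 + 22801 - 11023\right) - 5747 = 12460 - 5747 = 6713$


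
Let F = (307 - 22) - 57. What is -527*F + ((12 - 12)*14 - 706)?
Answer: -120862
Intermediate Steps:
F = 228 (F = 285 - 57 = 228)
-527*F + ((12 - 12)*14 - 706) = -527*228 + ((12 - 12)*14 - 706) = -120156 + (0*14 - 706) = -120156 + (0 - 706) = -120156 - 706 = -120862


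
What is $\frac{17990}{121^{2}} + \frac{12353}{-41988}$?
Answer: $\frac{574503847}{614746308} \approx 0.93454$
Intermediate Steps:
$\frac{17990}{121^{2}} + \frac{12353}{-41988} = \frac{17990}{14641} + 12353 \left(- \frac{1}{41988}\right) = 17990 \cdot \frac{1}{14641} - \frac{12353}{41988} = \frac{17990}{14641} - \frac{12353}{41988} = \frac{574503847}{614746308}$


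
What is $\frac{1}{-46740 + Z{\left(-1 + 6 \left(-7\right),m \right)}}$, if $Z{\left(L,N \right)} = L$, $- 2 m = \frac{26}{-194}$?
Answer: $- \frac{1}{46783} \approx -2.1375 \cdot 10^{-5}$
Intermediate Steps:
$m = \frac{13}{194}$ ($m = - \frac{26 \frac{1}{-194}}{2} = - \frac{26 \left(- \frac{1}{194}\right)}{2} = \left(- \frac{1}{2}\right) \left(- \frac{13}{97}\right) = \frac{13}{194} \approx 0.06701$)
$\frac{1}{-46740 + Z{\left(-1 + 6 \left(-7\right),m \right)}} = \frac{1}{-46740 + \left(-1 + 6 \left(-7\right)\right)} = \frac{1}{-46740 - 43} = \frac{1}{-46783} = - \frac{1}{46783}$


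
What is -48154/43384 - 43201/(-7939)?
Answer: 43880517/10130164 ≈ 4.3317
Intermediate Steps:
-48154/43384 - 43201/(-7939) = -48154*1/43384 - 43201*(-1/7939) = -24077/21692 + 43201/7939 = 43880517/10130164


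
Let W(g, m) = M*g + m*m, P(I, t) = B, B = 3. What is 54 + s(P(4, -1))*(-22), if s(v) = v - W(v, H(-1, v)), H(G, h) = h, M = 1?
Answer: 252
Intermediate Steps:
P(I, t) = 3
W(g, m) = g + m**2 (W(g, m) = 1*g + m*m = g + m**2)
s(v) = -v**2 (s(v) = v - (v + v**2) = v + (-v - v**2) = -v**2)
54 + s(P(4, -1))*(-22) = 54 - 1*3**2*(-22) = 54 - 1*9*(-22) = 54 - 9*(-22) = 54 + 198 = 252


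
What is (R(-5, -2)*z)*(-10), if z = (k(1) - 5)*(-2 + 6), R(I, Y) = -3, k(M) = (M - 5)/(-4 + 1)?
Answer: -440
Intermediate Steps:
k(M) = 5/3 - M/3 (k(M) = (-5 + M)/(-3) = (-5 + M)*(-⅓) = 5/3 - M/3)
z = -44/3 (z = ((5/3 - ⅓*1) - 5)*(-2 + 6) = ((5/3 - ⅓) - 5)*4 = (4/3 - 5)*4 = -11/3*4 = -44/3 ≈ -14.667)
(R(-5, -2)*z)*(-10) = -3*(-44/3)*(-10) = 44*(-10) = -440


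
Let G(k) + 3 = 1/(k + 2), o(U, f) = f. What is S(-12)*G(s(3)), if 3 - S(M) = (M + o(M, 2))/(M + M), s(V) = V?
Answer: -217/30 ≈ -7.2333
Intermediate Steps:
G(k) = -3 + 1/(2 + k) (G(k) = -3 + 1/(k + 2) = -3 + 1/(2 + k))
S(M) = 3 - (2 + M)/(2*M) (S(M) = 3 - (M + 2)/(M + M) = 3 - (2 + M)/(2*M))
S(-12)*G(s(3)) = (5/2 - 1/(-12))*((-5 - 3*3)/(2 + 3)) = (5/2 - 1*(-1/12))*((-5 - 9)/5) = (5/2 + 1/12)*((1/5)*(-14)) = (31/12)*(-14/5) = -217/30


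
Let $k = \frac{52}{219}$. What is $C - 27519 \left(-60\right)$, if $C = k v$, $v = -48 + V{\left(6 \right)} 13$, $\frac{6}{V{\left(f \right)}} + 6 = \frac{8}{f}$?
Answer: $\frac{843724688}{511} \approx 1.6511 \cdot 10^{6}$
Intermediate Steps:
$V{\left(f \right)} = \frac{6}{-6 + \frac{8}{f}}$
$k = \frac{52}{219}$ ($k = 52 \cdot \frac{1}{219} = \frac{52}{219} \approx 0.23744$)
$v = - \frac{453}{7}$ ($v = -48 + \left(-3\right) 6 \frac{1}{-4 + 3 \cdot 6} \cdot 13 = -48 + \left(-3\right) 6 \frac{1}{-4 + 18} \cdot 13 = -48 + \left(-3\right) 6 \cdot \frac{1}{14} \cdot 13 = -48 - \frac{117}{7} = - \frac{453}{7} \approx -64.714$)
$C = - \frac{7852}{511}$ ($C = \frac{52}{219} \left(- \frac{453}{7}\right) = - \frac{7852}{511} \approx -15.366$)
$C - 27519 \left(-60\right) = - \frac{7852}{511} - 27519 \left(-60\right) = - \frac{7852}{511} - -1651140 = - \frac{7852}{511} + 1651140 = \frac{843724688}{511}$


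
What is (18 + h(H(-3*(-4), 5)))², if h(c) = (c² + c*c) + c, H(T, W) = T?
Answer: 101124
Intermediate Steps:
h(c) = c + 2*c² (h(c) = (c² + c²) + c = 2*c² + c = c + 2*c²)
(18 + h(H(-3*(-4), 5)))² = (18 + (-3*(-4))*(1 + 2*(-3*(-4))))² = (18 + 12*(1 + 2*12))² = (18 + 12*(1 + 24))² = (18 + 12*25)² = (18 + 300)² = 318² = 101124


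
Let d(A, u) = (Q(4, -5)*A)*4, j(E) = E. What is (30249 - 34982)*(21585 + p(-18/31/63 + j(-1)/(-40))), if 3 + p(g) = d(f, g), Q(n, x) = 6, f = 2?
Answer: -102374790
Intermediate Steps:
d(A, u) = 24*A (d(A, u) = (6*A)*4 = 24*A)
p(g) = 45 (p(g) = -3 + 24*2 = -3 + 48 = 45)
(30249 - 34982)*(21585 + p(-18/31/63 + j(-1)/(-40))) = (30249 - 34982)*(21585 + 45) = -4733*21630 = -102374790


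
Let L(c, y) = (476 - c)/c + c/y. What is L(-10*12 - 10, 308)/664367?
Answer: -50887/6650313670 ≈ -7.6518e-6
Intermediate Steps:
L(c, y) = c/y + (476 - c)/c (L(c, y) = (476 - c)/c + c/y = c/y + (476 - c)/c)
L(-10*12 - 10, 308)/664367 = (-1 + 476/(-10*12 - 10) + (-10*12 - 10)/308)/664367 = (-1 + 476/(-120 - 10) + (-120 - 10)*(1/308))*(1/664367) = (-1 + 476/(-130) - 130*1/308)*(1/664367) = (-1 + 476*(-1/130) - 65/154)*(1/664367) = (-1 - 238/65 - 65/154)*(1/664367) = -50887/10010*1/664367 = -50887/6650313670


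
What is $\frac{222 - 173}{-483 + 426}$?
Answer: $- \frac{49}{57} \approx -0.85965$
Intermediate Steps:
$\frac{222 - 173}{-483 + 426} = \frac{49}{-57} = 49 \left(- \frac{1}{57}\right) = - \frac{49}{57}$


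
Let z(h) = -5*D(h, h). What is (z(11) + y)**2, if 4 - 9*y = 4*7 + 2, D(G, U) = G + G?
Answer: 1032256/81 ≈ 12744.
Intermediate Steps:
D(G, U) = 2*G
z(h) = -10*h
y = -26/9 (y = 4/9 - (4*7 + 2)/9 = 4/9 - (28 + 2)/9 = 4/9 - 1/9*30 = 4/9 - 10/3 = -26/9 ≈ -2.8889)
(z(11) + y)**2 = (-10*11 - 26/9)**2 = (-110 - 26/9)**2 = (-1016/9)**2 = 1032256/81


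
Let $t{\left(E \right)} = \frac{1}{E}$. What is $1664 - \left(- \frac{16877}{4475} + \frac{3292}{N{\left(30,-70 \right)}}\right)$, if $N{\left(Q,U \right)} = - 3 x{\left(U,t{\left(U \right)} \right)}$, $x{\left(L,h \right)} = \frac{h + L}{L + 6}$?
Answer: $\frac{175730577731}{65795925} \approx 2670.8$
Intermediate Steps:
$x{\left(L,h \right)} = \frac{L + h}{6 + L}$
$N{\left(Q,U \right)} = - \frac{3 \left(U + \frac{1}{U}\right)}{6 + U}$ ($N{\left(Q,U \right)} = - 3 \frac{U + \frac{1}{U}}{6 + U} = - \frac{3 \left(U + \frac{1}{U}\right)}{6 + U}$)
$1664 - \left(- \frac{16877}{4475} + \frac{3292}{N{\left(30,-70 \right)}}\right) = 1664 - \left(- \frac{16877}{4475} + 3292 \left(- \frac{70 \left(6 - 70\right)}{3 \left(-1 - \left(-70\right)^{2}\right)}\right)\right) = 1664 - \left(- \frac{16877}{4475} + \frac{3292}{3 \left(- \frac{1}{70}\right) \frac{1}{-64} \left(-1 - 4900\right)}\right) = 1664 - \left(- \frac{16877}{4475} + \frac{3292}{3 \left(- \frac{1}{70}\right) \left(- \frac{1}{64}\right) \left(-1 - 4900\right)}\right) = 1664 - \left(- \frac{16877}{4475} + \frac{3292}{3 \left(- \frac{1}{70}\right) \left(- \frac{1}{64}\right) \left(-4901\right)}\right) = 1664 - \left(- \frac{16877}{4475} + \frac{3292}{- \frac{14703}{4480}}\right) = 1664 + \left(\left(-3292\right) \left(- \frac{4480}{14703}\right) + \frac{16877}{4475}\right) = 1664 + \left(\frac{14748160}{14703} + \frac{16877}{4475}\right) = 1664 + \frac{66246158531}{65795925} = \frac{175730577731}{65795925}$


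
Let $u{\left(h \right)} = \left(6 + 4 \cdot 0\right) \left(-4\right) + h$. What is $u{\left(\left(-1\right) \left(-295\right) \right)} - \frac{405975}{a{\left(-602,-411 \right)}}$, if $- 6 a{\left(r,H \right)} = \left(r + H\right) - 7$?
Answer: $- \frac{71981}{34} \approx -2117.1$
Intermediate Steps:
$a{\left(r,H \right)} = \frac{7}{6} - \frac{H}{6} - \frac{r}{6}$ ($a{\left(r,H \right)} = - \frac{\left(r + H\right) - 7}{6} = - \frac{\left(H + r\right) - 7}{6} = - \frac{-7 + H + r}{6} = \frac{7}{6} - \frac{H}{6} - \frac{r}{6}$)
$u{\left(h \right)} = -24 + h$ ($u{\left(h \right)} = \left(6 + 0\right) \left(-4\right) + h = 6 \left(-4\right) + h = -24 + h$)
$u{\left(\left(-1\right) \left(-295\right) \right)} - \frac{405975}{a{\left(-602,-411 \right)}} = \left(-24 - -295\right) - \frac{405975}{\frac{7}{6} - - \frac{137}{2} - - \frac{301}{3}} = \left(-24 + 295\right) - \frac{405975}{\frac{7}{6} + \frac{137}{2} + \frac{301}{3}} = 271 - \frac{405975}{170} = 271 - \frac{81195}{34} = - \frac{71981}{34}$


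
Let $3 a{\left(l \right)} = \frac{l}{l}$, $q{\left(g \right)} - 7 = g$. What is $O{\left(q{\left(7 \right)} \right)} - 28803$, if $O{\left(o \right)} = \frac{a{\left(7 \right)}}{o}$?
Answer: $- \frac{1209725}{42} \approx -28803.0$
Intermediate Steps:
$q{\left(g \right)} = 7 + g$
$a{\left(l \right)} = \frac{1}{3}$ ($a{\left(l \right)} = \frac{l \frac{1}{l}}{3} = \frac{1}{3} \cdot 1 = \frac{1}{3}$)
$O{\left(o \right)} = \frac{1}{3 o}$
$O{\left(q{\left(7 \right)} \right)} - 28803 = \frac{1}{3 \left(7 + 7\right)} - 28803 = \frac{1}{3 \cdot 14} - 28803 = \frac{1}{3} \cdot \frac{1}{14} - 28803 = \frac{1}{42} - 28803 = - \frac{1209725}{42}$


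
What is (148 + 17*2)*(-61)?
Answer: -11102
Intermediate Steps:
(148 + 17*2)*(-61) = (148 + 34)*(-61) = 182*(-61) = -11102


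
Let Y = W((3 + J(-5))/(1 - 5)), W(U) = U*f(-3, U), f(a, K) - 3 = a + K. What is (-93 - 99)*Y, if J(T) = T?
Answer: -48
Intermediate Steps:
f(a, K) = 3 + K + a (f(a, K) = 3 + (a + K) = 3 + (K + a) = 3 + K + a)
W(U) = U² (W(U) = U*(3 + U - 3) = U*U = U²)
Y = ¼ (Y = ((3 - 5)/(1 - 5))² = (-2/(-4))² = (-2*(-¼))² = (½)² = ¼ ≈ 0.25000)
(-93 - 99)*Y = (-93 - 99)*(¼) = -192*¼ = -48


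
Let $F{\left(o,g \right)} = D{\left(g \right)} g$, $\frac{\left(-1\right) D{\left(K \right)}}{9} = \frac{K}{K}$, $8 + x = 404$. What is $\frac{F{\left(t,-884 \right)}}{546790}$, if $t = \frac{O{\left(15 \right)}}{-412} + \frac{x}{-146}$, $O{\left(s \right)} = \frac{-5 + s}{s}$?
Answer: $\frac{3978}{273395} \approx 0.01455$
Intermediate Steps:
$O{\left(s \right)} = \frac{-5 + s}{s}$
$x = 396$ ($x = -8 + 404 = 396$)
$D{\left(K \right)} = -9$ ($D{\left(K \right)} = - 9 \frac{K}{K} = \left(-9\right) 1 = -9$)
$t = - \frac{122437}{45114}$ ($t = \frac{\frac{1}{15} \left(-5 + 15\right)}{-412} + \frac{396}{-146} = \frac{1}{15} \cdot 10 \left(- \frac{1}{412}\right) + 396 \left(- \frac{1}{146}\right) = \frac{2}{3} \left(- \frac{1}{412}\right) - \frac{198}{73} = - \frac{1}{618} - \frac{198}{73} = - \frac{122437}{45114} \approx -2.7139$)
$F{\left(o,g \right)} = - 9 g$
$\frac{F{\left(t,-884 \right)}}{546790} = \frac{\left(-9\right) \left(-884\right)}{546790} = 7956 \cdot \frac{1}{546790} = \frac{3978}{273395}$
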